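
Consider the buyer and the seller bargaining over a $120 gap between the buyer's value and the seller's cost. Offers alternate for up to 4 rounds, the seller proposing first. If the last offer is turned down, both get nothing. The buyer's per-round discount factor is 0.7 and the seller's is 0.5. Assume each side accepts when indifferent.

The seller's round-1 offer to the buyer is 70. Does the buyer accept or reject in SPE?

Round 4 (the buyer proposes): the seller will accept anything ≥ 0, so the buyer offers 0 and keeps 120.
Round 3 (the seller proposes): the buyer can get 120 next round, worth 0.7 × 120 = 84 now. The seller offers 84 and keeps 120 − 84 = 36.
Round 2 (the buyer proposes): the seller can get 36 next round, worth 0.5 × 36 = 18 now. The buyer offers 18 and keeps 120 − 18 = 102.
So by rejecting in round 1, the buyer gets 102 next round, worth 0.7 × 102 = 71.4 now.
Offer 70 < 71.4, so the buyer rejects.

Reject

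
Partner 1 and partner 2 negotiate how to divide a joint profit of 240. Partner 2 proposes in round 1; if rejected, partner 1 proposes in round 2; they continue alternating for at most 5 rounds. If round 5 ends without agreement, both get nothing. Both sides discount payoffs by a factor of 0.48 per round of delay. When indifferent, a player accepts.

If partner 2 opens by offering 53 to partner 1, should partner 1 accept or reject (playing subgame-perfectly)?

Round 5 (partner 2 proposes): partner 1 will accept anything ≥ 0, so partner 2 offers 0 and keeps 240.
Round 4 (partner 1 proposes): partner 2 can get 240 next round, worth 0.48 × 240 = 115.2 now. Partner 1 offers 115.2 and keeps 240 − 115.2 = 124.8.
Round 3 (partner 2 proposes): partner 1 can get 124.8 next round, worth 0.48 × 124.8 = 59.904 now, so partner 2 offers 59.904, keeping 180.096.
Round 2 (partner 1 proposes): partner 2 can get 180.096 next round, worth 0.48 × 180.096 = 86.44608 now, so partner 1 offers 86.44608, keeping 153.55392.
So by rejecting in round 1, partner 1 gets 153.55392 next round, worth 0.48 × 153.55392 = 73.7058816 now.
Offer 53 < 73.7058816, so partner 1 rejects.

Reject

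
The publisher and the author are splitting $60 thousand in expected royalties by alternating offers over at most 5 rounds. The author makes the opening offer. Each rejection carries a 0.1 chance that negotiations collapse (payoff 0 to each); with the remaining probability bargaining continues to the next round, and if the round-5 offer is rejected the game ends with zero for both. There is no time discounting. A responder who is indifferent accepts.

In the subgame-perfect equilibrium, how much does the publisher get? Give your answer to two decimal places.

Round 5 (the author proposes): the publisher will accept anything ≥ 0, so the author offers 0 and keeps 60.
Round 4 (the publisher proposes): rejecting gives the author an expected 0.9 × 60 = 54. The publisher offers 54 and keeps 60 − 54 = 6.
Round 3 (the author proposes): rejecting gives the publisher an expected 0.9 × 6 = 5.4, so the author offers 5.4, keeping 54.6.
Round 2 (the publisher proposes): rejecting gives the author an expected 0.9 × 54.6 = 49.14. The publisher offers 49.14 and keeps 60 − 49.14 = 10.86.
Round 1 (the author proposes): rejecting gives the publisher an expected 0.9 × 10.86 = 9.774. The author offers 9.774 and keeps 60 − 9.774 = 50.226.

9.77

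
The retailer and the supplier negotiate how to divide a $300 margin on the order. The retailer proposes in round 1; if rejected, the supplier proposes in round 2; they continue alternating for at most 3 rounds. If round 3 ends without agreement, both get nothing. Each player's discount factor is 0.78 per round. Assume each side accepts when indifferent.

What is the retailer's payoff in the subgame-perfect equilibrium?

248.52

Solve by backward induction from round 3.
Round 3 (the retailer proposes): rejection yields 0 for the supplier; the retailer offers 0 and keeps 300.
Round 2 (the supplier proposes): the retailer can get 300 next round, worth 0.78 × 300 = 234 now; the supplier offers that and keeps 66.
Round 1 (the retailer proposes): the supplier can get 66 next round, worth 0.78 × 66 = 51.48 now; the retailer offers that and keeps 248.52.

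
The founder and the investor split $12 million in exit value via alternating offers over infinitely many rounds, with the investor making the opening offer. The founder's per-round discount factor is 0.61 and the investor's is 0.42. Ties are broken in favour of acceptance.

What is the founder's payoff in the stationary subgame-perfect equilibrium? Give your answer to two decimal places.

In a stationary SPE each proposer offers the other exactly their discounted continuation value.
If the investor keeps x when proposing and the founder keeps y when proposing, then x = 12 − 0.61y and y = 12 − 0.42x.
Solving: x = 12(1 − 0.61) / (1 − 0.42·0.61) = 4.68 / 0.7438 ≈ 6.2920.
The founder gets 12 − 6.2920 ≈ 5.7080.

5.71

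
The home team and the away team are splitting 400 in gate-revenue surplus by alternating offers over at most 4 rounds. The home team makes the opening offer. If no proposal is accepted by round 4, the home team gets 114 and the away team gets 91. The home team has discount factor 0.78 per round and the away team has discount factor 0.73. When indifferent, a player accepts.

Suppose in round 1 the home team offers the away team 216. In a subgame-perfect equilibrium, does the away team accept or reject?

Work out the away team's continuation value if the offer is rejected.
Round 4 (the away team proposes): the home team gets 114 if talks fail, so the away team offers 114 and keeps 286.
Round 3 (the home team proposes): the away team can get 286 next round, worth 0.73 × 286 = 208.78 now, so the home team offers 208.78, keeping 191.22.
Round 2 (the away team proposes): the home team can get 191.22 next round, worth 0.78 × 191.22 = 149.1516 now; the away team offers that and keeps 250.8484.
So by rejecting in round 1, the away team gets 250.8484 next round, worth 0.73 × 250.8484 = 183.119332 now.
Offer 216 ≥ 183.119332, so the away team accepts.

Accept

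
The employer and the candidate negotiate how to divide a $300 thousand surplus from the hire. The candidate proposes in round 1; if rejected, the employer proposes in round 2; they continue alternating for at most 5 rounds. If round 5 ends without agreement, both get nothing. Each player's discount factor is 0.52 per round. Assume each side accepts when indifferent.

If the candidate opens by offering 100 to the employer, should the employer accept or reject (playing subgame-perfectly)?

Work out the employer's continuation value if the offer is rejected.
Round 5 (the candidate proposes): the employer will accept anything ≥ 0, so the candidate offers 0 and keeps 300.
Round 4 (the employer proposes): the candidate can get 300 next round, worth 0.52 × 300 = 156 now, so the employer offers 156, keeping 144.
Round 3 (the candidate proposes): the employer can get 144 next round, worth 0.52 × 144 = 74.88 now. The candidate offers 74.88 and keeps 300 − 74.88 = 225.12.
Round 2 (the employer proposes): the candidate can get 225.12 next round, worth 0.52 × 225.12 = 117.0624 now. The employer offers 117.0624 and keeps 300 − 117.0624 = 182.9376.
So by rejecting in round 1, the employer gets 182.9376 next round, worth 0.52 × 182.9376 = 95.127552 now.
Offer 100 ≥ 95.127552, so the employer accepts.

Accept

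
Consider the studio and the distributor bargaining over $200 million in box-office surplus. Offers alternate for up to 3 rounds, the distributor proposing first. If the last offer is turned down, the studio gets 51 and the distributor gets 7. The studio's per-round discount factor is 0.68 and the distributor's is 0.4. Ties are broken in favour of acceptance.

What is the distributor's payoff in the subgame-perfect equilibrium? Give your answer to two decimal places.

104.53

Round 3 (the distributor proposes): the studio gets 51 if talks fail, so the distributor offers 51 and keeps 149.
Round 2 (the studio proposes): the distributor can get 149 next round, worth 0.4 × 149 = 59.6 now; the studio offers that and keeps 140.4.
Round 1 (the distributor proposes): the studio can get 140.4 next round, worth 0.68 × 140.4 = 95.472 now, so the distributor offers 95.472, keeping 104.528.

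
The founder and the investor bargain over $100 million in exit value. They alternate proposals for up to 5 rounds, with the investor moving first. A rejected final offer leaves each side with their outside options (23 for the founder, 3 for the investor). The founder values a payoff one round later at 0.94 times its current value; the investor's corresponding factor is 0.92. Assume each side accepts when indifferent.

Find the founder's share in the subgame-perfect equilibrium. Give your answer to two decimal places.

31.22

Round 5 (the investor proposes): the founder gets 23 if talks fail, so the investor offers 23 and keeps 77.
Round 4 (the founder proposes): the investor can get 77 next round, worth 0.92 × 77 = 70.84 now; the founder offers that and keeps 29.16.
Round 3 (the investor proposes): the founder can get 29.16 next round, worth 0.94 × 29.16 = 27.4104 now; the investor offers that and keeps 72.5896.
Round 2 (the founder proposes): the investor can get 72.5896 next round, worth 0.92 × 72.5896 = 66.782432 now; the founder offers that and keeps 33.217568.
Round 1 (the investor proposes): the founder can get 33.217568 next round, worth 0.94 × 33.217568 = 31.22451392 now, so the investor offers 31.22451392, keeping 68.77548608.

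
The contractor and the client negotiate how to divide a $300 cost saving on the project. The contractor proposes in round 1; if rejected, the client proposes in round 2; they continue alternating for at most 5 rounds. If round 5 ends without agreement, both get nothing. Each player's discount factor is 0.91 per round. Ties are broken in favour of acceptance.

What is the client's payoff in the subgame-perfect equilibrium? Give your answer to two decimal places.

Round 5 (the contractor proposes): the client will accept anything ≥ 0, so the contractor offers 0 and keeps 300.
Round 4 (the client proposes): the contractor can get 300 next round, worth 0.91 × 300 = 273 now; the client offers that and keeps 27.
Round 3 (the contractor proposes): the client can get 27 next round, worth 0.91 × 27 = 24.57 now, so the contractor offers 24.57, keeping 275.43.
Round 2 (the client proposes): the contractor can get 275.43 next round, worth 0.91 × 275.43 = 250.6413 now, so the client offers 250.6413, keeping 49.3587.
Round 1 (the contractor proposes): the client can get 49.3587 next round, worth 0.91 × 49.3587 = 44.916417 now; the contractor offers that and keeps 255.083583.

44.92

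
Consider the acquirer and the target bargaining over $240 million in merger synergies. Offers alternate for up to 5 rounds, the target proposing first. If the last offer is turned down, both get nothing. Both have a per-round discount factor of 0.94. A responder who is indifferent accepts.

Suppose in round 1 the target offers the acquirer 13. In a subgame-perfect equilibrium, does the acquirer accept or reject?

Reject

Round 5 (the target proposes): the acquirer will accept anything ≥ 0, so the target offers 0 and keeps 240.
Round 4 (the acquirer proposes): the target can get 240 next round, worth 0.94 × 240 = 225.6 now, so the acquirer offers 225.6, keeping 14.4.
Round 3 (the target proposes): the acquirer can get 14.4 next round, worth 0.94 × 14.4 = 13.536 now, so the target offers 13.536, keeping 226.464.
Round 2 (the acquirer proposes): the target can get 226.464 next round, worth 0.94 × 226.464 = 212.87616 now; the acquirer offers that and keeps 27.12384.
So by rejecting in round 1, the acquirer gets 27.12384 next round, worth 0.94 × 27.12384 = 25.4964096 now.
Offer 13 < 25.4964096, so the acquirer rejects.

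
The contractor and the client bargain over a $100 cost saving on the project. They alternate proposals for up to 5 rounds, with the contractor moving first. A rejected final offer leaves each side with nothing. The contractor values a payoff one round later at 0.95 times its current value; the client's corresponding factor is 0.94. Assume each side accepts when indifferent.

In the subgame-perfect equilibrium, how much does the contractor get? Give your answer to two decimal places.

91.10

Round 5 (the contractor proposes): the client will accept anything ≥ 0, so the contractor offers 0 and keeps 100.
Round 4 (the client proposes): the contractor can get 100 next round, worth 0.95 × 100 = 95 now, so the client offers 95, keeping 5.
Round 3 (the contractor proposes): the client can get 5 next round, worth 0.94 × 5 = 4.7 now. The contractor offers 4.7 and keeps 100 − 4.7 = 95.3.
Round 2 (the client proposes): the contractor can get 95.3 next round, worth 0.95 × 95.3 = 90.535 now, so the client offers 90.535, keeping 9.465.
Round 1 (the contractor proposes): the client can get 9.465 next round, worth 0.94 × 9.465 = 8.8971 now, so the contractor offers 8.8971, keeping 91.1029.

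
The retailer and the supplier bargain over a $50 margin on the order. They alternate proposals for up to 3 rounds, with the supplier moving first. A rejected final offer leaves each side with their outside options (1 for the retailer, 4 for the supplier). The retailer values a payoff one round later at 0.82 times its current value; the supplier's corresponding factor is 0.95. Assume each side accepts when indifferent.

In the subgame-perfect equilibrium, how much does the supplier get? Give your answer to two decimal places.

Round 3 (the supplier proposes): the retailer gets 1 if talks fail, so the supplier offers 1 and keeps 49.
Round 2 (the retailer proposes): the supplier can get 49 next round, worth 0.95 × 49 = 46.55 now, so the retailer offers 46.55, keeping 3.45.
Round 1 (the supplier proposes): the retailer can get 3.45 next round, worth 0.82 × 3.45 = 2.829 now. The supplier offers 2.829 and keeps 50 − 2.829 = 47.171.

47.17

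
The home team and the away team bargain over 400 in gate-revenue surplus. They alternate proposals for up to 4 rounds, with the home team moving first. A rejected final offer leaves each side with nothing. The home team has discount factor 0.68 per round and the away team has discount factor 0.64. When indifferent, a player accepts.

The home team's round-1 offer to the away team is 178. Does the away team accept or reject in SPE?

Round 4 (the away team proposes): the home team will accept anything ≥ 0, so the away team offers 0 and keeps 400.
Round 3 (the home team proposes): the away team can get 400 next round, worth 0.64 × 400 = 256 now. The home team offers 256 and keeps 400 − 256 = 144.
Round 2 (the away team proposes): the home team can get 144 next round, worth 0.68 × 144 = 97.92 now, so the away team offers 97.92, keeping 302.08.
So by rejecting in round 1, the away team gets 302.08 next round, worth 0.64 × 302.08 = 193.3312 now.
Offer 178 < 193.3312, so the away team rejects.

Reject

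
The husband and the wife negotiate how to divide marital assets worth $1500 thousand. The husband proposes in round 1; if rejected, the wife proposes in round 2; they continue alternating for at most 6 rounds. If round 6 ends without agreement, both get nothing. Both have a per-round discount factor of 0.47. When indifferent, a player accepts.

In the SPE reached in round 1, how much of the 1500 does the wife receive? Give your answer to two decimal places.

Round 6 (the wife proposes): rejection yields 0 for the husband; the wife offers 0 and keeps 1500.
Round 5 (the husband proposes): the wife can get 1500 next round, worth 0.47 × 1500 = 705 now; the husband offers that and keeps 795.
Round 4 (the wife proposes): the husband can get 795 next round, worth 0.47 × 795 = 373.65 now; the wife offers that and keeps 1126.35.
Round 3 (the husband proposes): the wife can get 1126.35 next round, worth 0.47 × 1126.35 = 529.3845 now, so the husband offers 529.3845, keeping 970.6155.
Round 2 (the wife proposes): the husband can get 970.6155 next round, worth 0.47 × 970.6155 = 456.189285 now; the wife offers that and keeps 1043.810715.
Round 1 (the husband proposes): the wife can get 1043.810715 next round, worth 0.47 × 1043.810715 = 490.59103605 now, so the husband offers 490.59103605, keeping 1009.40896395.

490.59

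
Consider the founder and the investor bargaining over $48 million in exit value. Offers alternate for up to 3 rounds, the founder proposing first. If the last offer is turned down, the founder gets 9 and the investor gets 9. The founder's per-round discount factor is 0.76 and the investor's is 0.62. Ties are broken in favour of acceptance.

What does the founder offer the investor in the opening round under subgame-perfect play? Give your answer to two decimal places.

11.38

Round 3 (the founder proposes): the investor gets 9 if talks fail, so the founder offers 9 and keeps 39.
Round 2 (the investor proposes): the founder can get 39 next round, worth 0.76 × 39 = 29.64 now, so the investor offers 29.64, keeping 18.36.
Round 1 (the founder proposes): the investor can get 18.36 next round, worth 0.62 × 18.36 = 11.3832 now, so the founder offers 11.3832, keeping 36.6168.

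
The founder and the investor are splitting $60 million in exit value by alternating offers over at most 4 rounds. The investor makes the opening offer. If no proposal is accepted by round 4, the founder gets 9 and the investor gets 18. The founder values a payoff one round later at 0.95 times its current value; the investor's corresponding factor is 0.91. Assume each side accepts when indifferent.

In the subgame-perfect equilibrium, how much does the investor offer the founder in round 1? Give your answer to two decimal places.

Solve by backward induction from round 4.
Round 4 (the founder proposes): the investor gets 18 if talks fail, so the founder offers 18 and keeps 42.
Round 3 (the investor proposes): the founder can get 42 next round, worth 0.95 × 42 = 39.9 now, so the investor offers 39.9, keeping 20.1.
Round 2 (the founder proposes): the investor can get 20.1 next round, worth 0.91 × 20.1 = 18.291 now; the founder offers that and keeps 41.709.
Round 1 (the investor proposes): the founder can get 41.709 next round, worth 0.95 × 41.709 = 39.62355 now; the investor offers that and keeps 20.37645.

39.62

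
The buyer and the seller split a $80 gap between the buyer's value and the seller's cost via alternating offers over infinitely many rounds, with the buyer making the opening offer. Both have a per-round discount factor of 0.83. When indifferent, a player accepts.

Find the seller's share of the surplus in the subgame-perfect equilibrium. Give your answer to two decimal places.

36.28

Let x be the buyer's share when the buyer proposes and y be the seller's share when the seller proposes.
The seller accepts iff offered ≥ 0.83·y, so x = 80 − 0.83y. Symmetrically y = 80 − 0.83x.
Substituting: x = 80 − 0.83(80 − 0.83x), giving x(1 − 0.83·0.83) = 80(1 − 0.83).
So x = 80 × 0.17 / 0.3111 ≈ 43.7158, and the seller receives 80 − x ≈ 36.2842.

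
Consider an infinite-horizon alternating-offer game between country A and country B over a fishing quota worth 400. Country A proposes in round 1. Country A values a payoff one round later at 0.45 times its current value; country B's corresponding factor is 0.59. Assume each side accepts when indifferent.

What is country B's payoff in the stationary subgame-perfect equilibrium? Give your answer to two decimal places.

176.72

Let x be country A's share when country A proposes and y be country B's share when country B proposes.
Country B accepts iff offered ≥ 0.59·y, so x = 400 − 0.59y. Symmetrically y = 400 − 0.45x.
Substituting: x = 400 − 0.59(400 − 0.45x), giving x(1 − 0.45·0.59) = 400(1 − 0.59).
So x = 400 × 0.41 / 0.7345 ≈ 223.2811, and country B receives 400 − x ≈ 176.7189.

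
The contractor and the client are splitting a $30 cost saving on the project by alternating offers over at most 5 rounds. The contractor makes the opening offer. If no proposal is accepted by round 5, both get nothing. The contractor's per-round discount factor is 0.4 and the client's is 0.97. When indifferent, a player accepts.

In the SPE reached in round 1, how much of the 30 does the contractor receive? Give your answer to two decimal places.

5.77

Solve by backward induction from round 5.
Round 5 (the contractor proposes): the client will accept anything ≥ 0, so the contractor offers 0 and keeps 30.
Round 4 (the client proposes): the contractor can get 30 next round, worth 0.4 × 30 = 12 now; the client offers that and keeps 18.
Round 3 (the contractor proposes): the client can get 18 next round, worth 0.97 × 18 = 17.46 now. The contractor offers 17.46 and keeps 30 − 17.46 = 12.54.
Round 2 (the client proposes): the contractor can get 12.54 next round, worth 0.4 × 12.54 = 5.016 now; the client offers that and keeps 24.984.
Round 1 (the contractor proposes): the client can get 24.984 next round, worth 0.97 × 24.984 = 24.23448 now. The contractor offers 24.23448 and keeps 30 − 24.23448 = 5.76552.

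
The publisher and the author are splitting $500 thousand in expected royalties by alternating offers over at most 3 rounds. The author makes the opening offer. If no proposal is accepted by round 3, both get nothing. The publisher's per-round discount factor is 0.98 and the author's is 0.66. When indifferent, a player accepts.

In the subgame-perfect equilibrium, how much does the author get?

333.4

Round 3 (the author proposes): the publisher will accept anything ≥ 0, so the author offers 0 and keeps 500.
Round 2 (the publisher proposes): the author can get 500 next round, worth 0.66 × 500 = 330 now; the publisher offers that and keeps 170.
Round 1 (the author proposes): the publisher can get 170 next round, worth 0.98 × 170 = 166.6 now. The author offers 166.6 and keeps 500 − 166.6 = 333.4.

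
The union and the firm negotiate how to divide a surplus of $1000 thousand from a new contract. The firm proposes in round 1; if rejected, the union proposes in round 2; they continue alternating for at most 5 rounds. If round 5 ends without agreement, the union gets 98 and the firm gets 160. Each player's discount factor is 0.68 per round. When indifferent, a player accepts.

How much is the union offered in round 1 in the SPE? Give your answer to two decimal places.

Solve by backward induction from round 5.
Round 5 (the firm proposes): the union gets 98 if talks fail, so the firm offers 98 and keeps 902.
Round 4 (the union proposes): the firm can get 902 next round, worth 0.68 × 902 = 613.36 now, so the union offers 613.36, keeping 386.64.
Round 3 (the firm proposes): the union can get 386.64 next round, worth 0.68 × 386.64 = 262.9152 now, so the firm offers 262.9152, keeping 737.0848.
Round 2 (the union proposes): the firm can get 737.0848 next round, worth 0.68 × 737.0848 = 501.217664 now; the union offers that and keeps 498.782336.
Round 1 (the firm proposes): the union can get 498.782336 next round, worth 0.68 × 498.782336 = 339.17198848 now. The firm offers 339.17198848 and keeps 1000 − 339.17198848 = 660.82801152.

339.17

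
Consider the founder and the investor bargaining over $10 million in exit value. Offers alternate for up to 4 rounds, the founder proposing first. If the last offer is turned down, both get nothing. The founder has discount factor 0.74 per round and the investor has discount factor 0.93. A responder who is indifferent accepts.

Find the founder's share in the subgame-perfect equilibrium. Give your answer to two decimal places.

Round 4 (the investor proposes): the founder will accept anything ≥ 0, so the investor offers 0 and keeps 10.
Round 3 (the founder proposes): the investor can get 10 next round, worth 0.93 × 10 = 9.3 now; the founder offers that and keeps 0.7.
Round 2 (the investor proposes): the founder can get 0.7 next round, worth 0.74 × 0.7 = 0.518 now. The investor offers 0.518 and keeps 10 − 0.518 = 9.482.
Round 1 (the founder proposes): the investor can get 9.482 next round, worth 0.93 × 9.482 = 8.81826 now; the founder offers that and keeps 1.18174.

1.18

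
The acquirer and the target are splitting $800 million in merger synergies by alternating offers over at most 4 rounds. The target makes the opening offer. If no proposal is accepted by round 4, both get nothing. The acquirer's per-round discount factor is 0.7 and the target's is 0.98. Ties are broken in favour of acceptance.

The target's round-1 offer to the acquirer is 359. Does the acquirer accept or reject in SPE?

Reject

Work out the acquirer's continuation value if the offer is rejected.
Round 4 (the acquirer proposes): rejection yields 0 for the target; the acquirer offers 0 and keeps 800.
Round 3 (the target proposes): the acquirer can get 800 next round, worth 0.7 × 800 = 560 now, so the target offers 560, keeping 240.
Round 2 (the acquirer proposes): the target can get 240 next round, worth 0.98 × 240 = 235.2 now. The acquirer offers 235.2 and keeps 800 − 235.2 = 564.8.
So by rejecting in round 1, the acquirer gets 564.8 next round, worth 0.7 × 564.8 = 395.36 now.
Offer 359 < 395.36, so the acquirer rejects.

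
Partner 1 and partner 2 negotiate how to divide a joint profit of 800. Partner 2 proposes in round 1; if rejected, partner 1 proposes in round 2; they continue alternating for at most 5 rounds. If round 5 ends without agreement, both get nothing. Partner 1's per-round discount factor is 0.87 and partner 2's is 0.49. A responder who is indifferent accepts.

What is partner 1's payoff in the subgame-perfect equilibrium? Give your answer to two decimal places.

Round 5 (partner 2 proposes): rejection yields 0 for partner 1; partner 2 offers 0 and keeps 800.
Round 4 (partner 1 proposes): partner 2 can get 800 next round, worth 0.49 × 800 = 392 now, so partner 1 offers 392, keeping 408.
Round 3 (partner 2 proposes): partner 1 can get 408 next round, worth 0.87 × 408 = 354.96 now. Partner 2 offers 354.96 and keeps 800 − 354.96 = 445.04.
Round 2 (partner 1 proposes): partner 2 can get 445.04 next round, worth 0.49 × 445.04 = 218.0696 now; partner 1 offers that and keeps 581.9304.
Round 1 (partner 2 proposes): partner 1 can get 581.9304 next round, worth 0.87 × 581.9304 = 506.279448 now, so partner 2 offers 506.279448, keeping 293.720552.

506.28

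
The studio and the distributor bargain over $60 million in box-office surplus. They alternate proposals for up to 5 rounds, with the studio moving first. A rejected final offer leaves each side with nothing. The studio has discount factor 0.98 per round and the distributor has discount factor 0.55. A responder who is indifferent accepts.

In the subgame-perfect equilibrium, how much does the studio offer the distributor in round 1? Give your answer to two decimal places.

1.02

Round 5 (the studio proposes): the distributor will accept anything ≥ 0, so the studio offers 0 and keeps 60.
Round 4 (the distributor proposes): the studio can get 60 next round, worth 0.98 × 60 = 58.8 now. The distributor offers 58.8 and keeps 60 − 58.8 = 1.2.
Round 3 (the studio proposes): the distributor can get 1.2 next round, worth 0.55 × 1.2 = 0.66 now. The studio offers 0.66 and keeps 60 − 0.66 = 59.34.
Round 2 (the distributor proposes): the studio can get 59.34 next round, worth 0.98 × 59.34 = 58.1532 now, so the distributor offers 58.1532, keeping 1.8468.
Round 1 (the studio proposes): the distributor can get 1.8468 next round, worth 0.55 × 1.8468 = 1.01574 now, so the studio offers 1.01574, keeping 58.98426.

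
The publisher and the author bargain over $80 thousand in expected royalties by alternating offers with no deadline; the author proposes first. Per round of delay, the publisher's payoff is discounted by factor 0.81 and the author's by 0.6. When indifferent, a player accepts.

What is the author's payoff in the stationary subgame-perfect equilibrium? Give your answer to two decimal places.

In a stationary SPE each proposer offers the other exactly their discounted continuation value.
If the author keeps x when proposing and the publisher keeps y when proposing, then x = 80 − 0.81y and y = 80 − 0.6x.
Solving: x = 80(1 − 0.81) / (1 − 0.6·0.81) = 15.2 / 0.514 ≈ 29.5720.
The publisher gets 80 − 29.5720 ≈ 50.4280.

29.57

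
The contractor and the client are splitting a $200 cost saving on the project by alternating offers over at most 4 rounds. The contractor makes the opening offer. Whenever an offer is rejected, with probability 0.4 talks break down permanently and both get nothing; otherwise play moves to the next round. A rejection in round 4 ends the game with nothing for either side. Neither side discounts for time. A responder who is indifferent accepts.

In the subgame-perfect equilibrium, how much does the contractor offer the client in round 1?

By backward induction:
Round 4 (the client proposes): the contractor will accept anything ≥ 0, so the client offers 0 and keeps 200.
Round 3 (the contractor proposes): rejecting gives the client an expected 0.6 × 200 = 120; the contractor offers that and keeps 80.
Round 2 (the client proposes): rejecting gives the contractor an expected 0.6 × 80 = 48, so the client offers 48, keeping 152.
Round 1 (the contractor proposes): rejecting gives the client an expected 0.6 × 152 = 91.2; the contractor offers that and keeps 108.8.

91.2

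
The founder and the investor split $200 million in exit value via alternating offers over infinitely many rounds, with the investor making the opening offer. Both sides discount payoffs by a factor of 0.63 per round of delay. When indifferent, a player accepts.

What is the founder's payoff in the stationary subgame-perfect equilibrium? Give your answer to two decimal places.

77.30

When the investor proposes, the founder accepts any offer worth at least 0.63 times what the founder would get by proposing next round; and vice versa.
This gives x = 200 − 0.63y and y = 200 − 0.63x, where x and y are each side's share when it proposes.
Hence (1 − 0.63·0.63)x = 200(1 − 0.63), i.e. 0.6031·x = 74.
x ≈ 122.6994; the founder's share is 200 − x ≈ 77.3006.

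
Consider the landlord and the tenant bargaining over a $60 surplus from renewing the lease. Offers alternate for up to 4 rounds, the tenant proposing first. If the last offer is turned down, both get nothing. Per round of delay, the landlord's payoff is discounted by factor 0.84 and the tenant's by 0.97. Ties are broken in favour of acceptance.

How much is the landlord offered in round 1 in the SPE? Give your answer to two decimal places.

Round 4 (the landlord proposes): rejection yields 0 for the tenant; the landlord offers 0 and keeps 60.
Round 3 (the tenant proposes): the landlord can get 60 next round, worth 0.84 × 60 = 50.4 now; the tenant offers that and keeps 9.6.
Round 2 (the landlord proposes): the tenant can get 9.6 next round, worth 0.97 × 9.6 = 9.312 now. The landlord offers 9.312 and keeps 60 − 9.312 = 50.688.
Round 1 (the tenant proposes): the landlord can get 50.688 next round, worth 0.84 × 50.688 = 42.57792 now, so the tenant offers 42.57792, keeping 17.42208.

42.58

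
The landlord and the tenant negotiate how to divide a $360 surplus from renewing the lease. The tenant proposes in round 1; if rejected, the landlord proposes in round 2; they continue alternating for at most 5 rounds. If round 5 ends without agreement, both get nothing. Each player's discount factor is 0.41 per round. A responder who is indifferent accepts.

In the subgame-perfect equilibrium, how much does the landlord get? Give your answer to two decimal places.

Round 5 (the tenant proposes): rejection yields 0 for the landlord; the tenant offers 0 and keeps 360.
Round 4 (the landlord proposes): the tenant can get 360 next round, worth 0.41 × 360 = 147.6 now, so the landlord offers 147.6, keeping 212.4.
Round 3 (the tenant proposes): the landlord can get 212.4 next round, worth 0.41 × 212.4 = 87.084 now; the tenant offers that and keeps 272.916.
Round 2 (the landlord proposes): the tenant can get 272.916 next round, worth 0.41 × 272.916 = 111.89556 now, so the landlord offers 111.89556, keeping 248.10444.
Round 1 (the tenant proposes): the landlord can get 248.10444 next round, worth 0.41 × 248.10444 = 101.7228204 now; the tenant offers that and keeps 258.2771796.

101.72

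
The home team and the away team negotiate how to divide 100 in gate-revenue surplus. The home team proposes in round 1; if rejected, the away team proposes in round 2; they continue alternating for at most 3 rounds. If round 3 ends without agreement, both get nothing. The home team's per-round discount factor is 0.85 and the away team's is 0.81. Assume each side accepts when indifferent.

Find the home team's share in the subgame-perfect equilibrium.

Round 3 (the home team proposes): the away team will accept anything ≥ 0, so the home team offers 0 and keeps 100.
Round 2 (the away team proposes): the home team can get 100 next round, worth 0.85 × 100 = 85 now, so the away team offers 85, keeping 15.
Round 1 (the home team proposes): the away team can get 15 next round, worth 0.81 × 15 = 12.15 now; the home team offers that and keeps 87.85.

87.85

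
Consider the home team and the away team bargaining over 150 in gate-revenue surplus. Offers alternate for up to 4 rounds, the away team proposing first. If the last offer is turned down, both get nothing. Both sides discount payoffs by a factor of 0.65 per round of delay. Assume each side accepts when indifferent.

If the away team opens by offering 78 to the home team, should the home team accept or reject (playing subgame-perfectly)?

Accept

Work out the home team's continuation value if the offer is rejected.
Round 4 (the home team proposes): rejection yields 0 for the away team; the home team offers 0 and keeps 150.
Round 3 (the away team proposes): the home team can get 150 next round, worth 0.65 × 150 = 97.5 now. The away team offers 97.5 and keeps 150 − 97.5 = 52.5.
Round 2 (the home team proposes): the away team can get 52.5 next round, worth 0.65 × 52.5 = 34.125 now; the home team offers that and keeps 115.875.
So by rejecting in round 1, the home team gets 115.875 next round, worth 0.65 × 115.875 = 75.31875 now.
Offer 78 ≥ 75.31875, so the home team accepts.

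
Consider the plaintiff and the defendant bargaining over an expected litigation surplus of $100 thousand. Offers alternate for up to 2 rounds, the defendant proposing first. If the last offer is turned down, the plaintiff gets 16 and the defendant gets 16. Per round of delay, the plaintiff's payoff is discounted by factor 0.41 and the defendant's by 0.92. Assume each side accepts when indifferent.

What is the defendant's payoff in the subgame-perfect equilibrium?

Round 2 (the plaintiff proposes): the defendant gets 16 if talks fail, so the plaintiff offers 16 and keeps 84.
Round 1 (the defendant proposes): the plaintiff can get 84 next round, worth 0.41 × 84 = 34.44 now. The defendant offers 34.44 and keeps 100 − 34.44 = 65.56.

65.56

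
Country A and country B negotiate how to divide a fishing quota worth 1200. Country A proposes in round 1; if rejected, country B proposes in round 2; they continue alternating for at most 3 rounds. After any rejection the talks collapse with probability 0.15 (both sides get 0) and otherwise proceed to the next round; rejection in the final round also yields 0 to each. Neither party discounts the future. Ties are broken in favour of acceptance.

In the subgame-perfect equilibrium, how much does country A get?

By backward induction:
Round 3 (country A proposes): country B will accept anything ≥ 0, so country A offers 0 and keeps 1200.
Round 2 (country B proposes): rejecting gives country A an expected 0.85 × 1200 = 1020. Country B offers 1020 and keeps 1200 − 1020 = 180.
Round 1 (country A proposes): rejecting gives country B an expected 0.85 × 180 = 153, so country A offers 153, keeping 1047.

1047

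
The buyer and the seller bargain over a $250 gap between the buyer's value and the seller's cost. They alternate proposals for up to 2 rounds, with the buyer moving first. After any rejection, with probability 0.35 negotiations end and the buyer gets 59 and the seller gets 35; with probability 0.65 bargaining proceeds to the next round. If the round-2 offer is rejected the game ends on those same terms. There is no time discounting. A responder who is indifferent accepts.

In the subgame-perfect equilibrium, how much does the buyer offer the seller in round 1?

136.4

By backward induction:
Round 2 (the seller proposes): the buyer gets 59 if talks fail, so the seller offers 59 and keeps 191.
Round 1 (the buyer proposes): rejecting gives the seller an expected 0.65 × 191 + 0.35 × 35 = 136.4. The buyer offers 136.4 and keeps 250 − 136.4 = 113.6.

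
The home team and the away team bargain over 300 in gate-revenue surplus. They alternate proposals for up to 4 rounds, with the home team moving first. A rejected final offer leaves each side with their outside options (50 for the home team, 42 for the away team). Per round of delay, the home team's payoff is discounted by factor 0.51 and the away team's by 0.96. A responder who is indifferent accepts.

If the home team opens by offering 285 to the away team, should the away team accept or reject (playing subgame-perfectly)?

Accept

Round 4 (the away team proposes): the home team gets 50 if talks fail, so the away team offers 50 and keeps 250.
Round 3 (the home team proposes): the away team can get 250 next round, worth 0.96 × 250 = 240 now, so the home team offers 240, keeping 60.
Round 2 (the away team proposes): the home team can get 60 next round, worth 0.51 × 60 = 30.6 now; the away team offers that and keeps 269.4.
So by rejecting in round 1, the away team gets 269.4 next round, worth 0.96 × 269.4 = 258.624 now.
Offer 285 ≥ 258.624, so the away team accepts.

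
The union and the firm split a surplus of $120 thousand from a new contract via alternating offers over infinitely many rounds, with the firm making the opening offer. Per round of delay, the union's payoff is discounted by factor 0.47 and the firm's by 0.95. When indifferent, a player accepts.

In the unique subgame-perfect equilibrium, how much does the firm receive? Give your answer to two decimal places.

When the firm proposes, the union accepts any offer worth at least 0.47 times what the union would get by proposing next round; and vice versa.
This gives x = 120 − 0.47y and y = 120 − 0.95x, where x and y are each side's share when it proposes.
Hence (1 − 0.47·0.95)x = 120(1 − 0.47), i.e. 0.5535·x = 63.6.
x ≈ 114.9051; the union's share is 120 − x ≈ 5.0949.

114.91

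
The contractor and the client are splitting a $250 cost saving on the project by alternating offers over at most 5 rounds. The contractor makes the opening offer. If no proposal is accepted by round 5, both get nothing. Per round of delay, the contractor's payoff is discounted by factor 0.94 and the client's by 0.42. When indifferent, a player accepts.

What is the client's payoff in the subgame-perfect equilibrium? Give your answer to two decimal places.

8.79

Round 5 (the contractor proposes): the client will accept anything ≥ 0, so the contractor offers 0 and keeps 250.
Round 4 (the client proposes): the contractor can get 250 next round, worth 0.94 × 250 = 235 now, so the client offers 235, keeping 15.
Round 3 (the contractor proposes): the client can get 15 next round, worth 0.42 × 15 = 6.3 now. The contractor offers 6.3 and keeps 250 − 6.3 = 243.7.
Round 2 (the client proposes): the contractor can get 243.7 next round, worth 0.94 × 243.7 = 229.078 now, so the client offers 229.078, keeping 20.922.
Round 1 (the contractor proposes): the client can get 20.922 next round, worth 0.42 × 20.922 = 8.78724 now. The contractor offers 8.78724 and keeps 250 − 8.78724 = 241.21276.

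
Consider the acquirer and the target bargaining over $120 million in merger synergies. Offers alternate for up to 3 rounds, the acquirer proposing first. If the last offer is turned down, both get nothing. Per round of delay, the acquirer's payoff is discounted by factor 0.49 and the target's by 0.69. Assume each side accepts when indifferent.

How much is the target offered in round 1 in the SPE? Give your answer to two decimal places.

Round 3 (the acquirer proposes): the target will accept anything ≥ 0, so the acquirer offers 0 and keeps 120.
Round 2 (the target proposes): the acquirer can get 120 next round, worth 0.49 × 120 = 58.8 now, so the target offers 58.8, keeping 61.2.
Round 1 (the acquirer proposes): the target can get 61.2 next round, worth 0.69 × 61.2 = 42.228 now, so the acquirer offers 42.228, keeping 77.772.

42.23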